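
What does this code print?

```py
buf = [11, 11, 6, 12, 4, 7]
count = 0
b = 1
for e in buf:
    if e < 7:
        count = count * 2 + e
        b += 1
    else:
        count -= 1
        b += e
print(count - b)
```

e=11: not <7, count = 0-1 = -1; b=12
e=11: not <7, count = (-1)-1 = -2; b=23
e=6: <7, count = (-2)*2+6 = 2; b=24
e=12: not <7, count = 2-1 = 1; b=36
e=4: <7, count = 1*2+4 = 6; b=37
e=7: not <7, count = 6-1 = 5; b=44
count-b = 5-44 = -39

-39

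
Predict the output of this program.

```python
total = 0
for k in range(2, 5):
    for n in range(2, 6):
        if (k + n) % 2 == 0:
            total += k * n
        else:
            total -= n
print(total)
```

38

k=2,n=2: even sum, total = 0+4 = 4
k=2,n=3: odd sum, total = 4-3 = 1
k=2,n=4: even sum, total = 1+8 = 9
k=2,n=5: odd sum, total = 9-5 = 4
k=3,n=2: odd sum, total = 4-2 = 2
k=3,n=3: even sum, total = 2+9 = 11
k=3,n=4: odd sum, total = 11-4 = 7
k=3,n=5: even sum, total = 7+15 = 22
k=4,n=2: even sum, total = 22+8 = 30
k=4,n=3: odd sum, total = 30-3 = 27
k=4,n=4: even sum, total = 27+16 = 43
k=4,n=5: odd sum, total = 43-5 = 38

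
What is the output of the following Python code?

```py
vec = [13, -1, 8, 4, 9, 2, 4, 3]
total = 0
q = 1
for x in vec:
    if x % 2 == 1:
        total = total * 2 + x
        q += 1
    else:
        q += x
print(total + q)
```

x=13: odd, total = 0*2+13 = 13; q=2
x=-1: odd, total = 13*2+(-1) = 25; q=3
x=8: not odd; q=11
x=4: not odd; q=15
x=9: odd, total = 25*2+9 = 59; q=16
x=2: not odd; q=18
x=4: not odd; q=22
x=3: odd, total = 59*2+3 = 121; q=23
total+q = 121+23 = 144

144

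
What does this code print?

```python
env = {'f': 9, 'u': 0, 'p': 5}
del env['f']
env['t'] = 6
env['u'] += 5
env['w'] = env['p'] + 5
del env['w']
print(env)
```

del 'f' → {'u': 0, 'p': 5}
env['t'] = 6 → {'u': 0, 'p': 5, 't': 6}
env['u'] = 0+5 = 5 → {'u': 5, 'p': 5, 't': 6}
env['w'] = env['p']+5 = 10 → {'u': 5, 'p': 5, 't': 6, 'w': 10}
del 'w' → {'u': 5, 'p': 5, 't': 6}

{'u': 5, 'p': 5, 't': 6}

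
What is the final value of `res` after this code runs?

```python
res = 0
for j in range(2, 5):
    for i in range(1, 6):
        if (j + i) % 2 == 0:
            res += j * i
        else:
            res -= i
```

39

j=2,i=1: odd sum, res = 0-1 = -1
j=2,i=2: even sum, res = (-1)+4 = 3
j=2,i=3: odd sum, res = 3-3 = 0
j=2,i=4: even sum, res = 0+8 = 8
j=2,i=5: odd sum, res = 8-5 = 3
j=3,i=1: even sum, res = 3+3 = 6
j=3,i=2: odd sum, res = 6-2 = 4
j=3,i=3: even sum, res = 4+9 = 13
j=3,i=4: odd sum, res = 13-4 = 9
j=3,i=5: even sum, res = 9+15 = 24
j=4,i=1: odd sum, res = 24-1 = 23
j=4,i=2: even sum, res = 23+8 = 31
j=4,i=3: odd sum, res = 31-3 = 28
j=4,i=4: even sum, res = 28+16 = 44
j=4,i=5: odd sum, res = 44-5 = 39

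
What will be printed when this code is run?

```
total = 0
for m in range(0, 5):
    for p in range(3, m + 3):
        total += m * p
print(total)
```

125

m=1,p=3: total = 0+3 = 3
m=2,p=3: total = 3+6 = 9
m=2,p=4: total = 9+8 = 17
m=3,p=3: total = 17+9 = 26
m=3,p=4: total = 26+12 = 38
m=3,p=5: total = 38+15 = 53
m=4,p=3: total = 53+12 = 65
m=4,p=4: total = 65+16 = 81
m=4,p=5: total = 81+20 = 101
m=4,p=6: total = 101+24 = 125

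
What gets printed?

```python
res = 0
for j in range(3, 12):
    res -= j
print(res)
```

j=3: res = 0-3 = -3
j=4: res = (-3)-4 = -7
j=5: res = (-7)-5 = -12
j=6: res = (-12)-6 = -18
j=7: res = (-18)-7 = -25
j=8: res = (-25)-8 = -33
j=9: res = (-33)-9 = -42
j=10: res = (-42)-10 = -52
j=11: res = (-52)-11 = -63

-63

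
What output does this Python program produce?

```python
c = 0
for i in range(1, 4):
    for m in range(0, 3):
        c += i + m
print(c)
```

i=1,m=0: c = 0+1 = 1
i=1,m=1: c = 1+2 = 3
i=1,m=2: c = 3+3 = 6
i=2,m=0: c = 6+2 = 8
i=2,m=1: c = 8+3 = 11
i=2,m=2: c = 11+4 = 15
i=3,m=0: c = 15+3 = 18
i=3,m=1: c = 18+4 = 22
i=3,m=2: c = 22+5 = 27

27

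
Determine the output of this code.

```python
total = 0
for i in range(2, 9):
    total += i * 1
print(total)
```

i=2: total = 0+2*1 = 2
i=3: total = 2+3*1 = 5
i=4: total = 5+4*1 = 9
i=5: total = 9+5*1 = 14
i=6: total = 14+6*1 = 20
i=7: total = 20+7*1 = 27
i=8: total = 27+8*1 = 35

35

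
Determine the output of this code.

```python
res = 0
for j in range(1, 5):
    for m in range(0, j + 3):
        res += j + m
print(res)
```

112

j=1,m=0: res = 0+1 = 1
j=1,m=1: res = 1+2 = 3
j=1,m=2: res = 3+3 = 6
j=1,m=3: res = 6+4 = 10
j=2,m=0: res = 10+2 = 12
j=2,m=1: res = 12+3 = 15
j=2,m=2: res = 15+4 = 19
j=2,m=3: res = 19+5 = 24
j=2,m=4: res = 24+6 = 30
j=3,m=0: res = 30+3 = 33
j=3,m=1: res = 33+4 = 37
j=3,m=2: res = 37+5 = 42
j=3,m=3: res = 42+6 = 48
j=3,m=4: res = 48+7 = 55
j=3,m=5: res = 55+8 = 63
j=4,m=0: res = 63+4 = 67
j=4,m=1: res = 67+5 = 72
j=4,m=2: res = 72+6 = 78
j=4,m=3: res = 78+7 = 85
j=4,m=4: res = 85+8 = 93
j=4,m=5: res = 93+9 = 102
j=4,m=6: res = 102+10 = 112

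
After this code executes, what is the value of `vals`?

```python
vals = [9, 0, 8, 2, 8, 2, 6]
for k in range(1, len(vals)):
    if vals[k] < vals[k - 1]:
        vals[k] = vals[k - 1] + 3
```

k=1: 0<9, vals[1] = 9+3 = 12 → [9, 12, 8, 2, 8, 2, 6]
k=2: 8<12, vals[2] = 12+3 = 15 → [9, 12, 15, 2, 8, 2, 6]
k=3: 2<15, vals[3] = 15+3 = 18 → [9, 12, 15, 18, 8, 2, 6]
k=4: 8<18, vals[4] = 18+3 = 21 → [9, 12, 15, 18, 21, 2, 6]
k=5: 2<21, vals[5] = 21+3 = 24 → [9, 12, 15, 18, 21, 24, 6]
k=6: 6<24, vals[6] = 24+3 = 27 → [9, 12, 15, 18, 21, 24, 27]

[9, 12, 15, 18, 21, 24, 27]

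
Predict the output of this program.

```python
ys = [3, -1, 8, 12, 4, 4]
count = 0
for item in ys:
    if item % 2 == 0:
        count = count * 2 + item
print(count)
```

124

item=3: not even
item=-1: not even
item=8: even, count = 0*2+8 = 8
item=12: even, count = 8*2+12 = 28
item=4: even, count = 28*2+4 = 60
item=4: even, count = 60*2+4 = 124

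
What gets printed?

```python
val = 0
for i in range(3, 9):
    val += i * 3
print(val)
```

99

i=3: val = 0+3*3 = 9
i=4: val = 9+4*3 = 21
i=5: val = 21+5*3 = 36
i=6: val = 36+6*3 = 54
i=7: val = 54+7*3 = 75
i=8: val = 75+8*3 = 99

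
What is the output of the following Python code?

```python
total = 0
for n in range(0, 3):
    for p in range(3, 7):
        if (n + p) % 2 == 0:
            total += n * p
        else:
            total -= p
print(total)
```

2

n=0,p=3: odd sum, total = 0-3 = -3
n=0,p=4: even sum, total = (-3)+0 = -3
n=0,p=5: odd sum, total = (-3)-5 = -8
n=0,p=6: even sum, total = (-8)+0 = -8
n=1,p=3: even sum, total = (-8)+3 = -5
n=1,p=4: odd sum, total = (-5)-4 = -9
n=1,p=5: even sum, total = (-9)+5 = -4
n=1,p=6: odd sum, total = (-4)-6 = -10
n=2,p=3: odd sum, total = (-10)-3 = -13
n=2,p=4: even sum, total = (-13)+8 = -5
n=2,p=5: odd sum, total = (-5)-5 = -10
n=2,p=6: even sum, total = (-10)+12 = 2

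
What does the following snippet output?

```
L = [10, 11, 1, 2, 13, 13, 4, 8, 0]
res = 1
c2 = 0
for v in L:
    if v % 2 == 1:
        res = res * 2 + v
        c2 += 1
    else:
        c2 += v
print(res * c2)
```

4116

v=10: not odd; c2=10
v=11: odd, res = 1*2+11 = 13; c2=11
v=1: odd, res = 13*2+1 = 27; c2=12
v=2: not odd; c2=14
v=13: odd, res = 27*2+13 = 67; c2=15
v=13: odd, res = 67*2+13 = 147; c2=16
v=4: not odd; c2=20
v=8: not odd; c2=28
v=0: not odd; c2=28
res*c2 = 147*28 = 4116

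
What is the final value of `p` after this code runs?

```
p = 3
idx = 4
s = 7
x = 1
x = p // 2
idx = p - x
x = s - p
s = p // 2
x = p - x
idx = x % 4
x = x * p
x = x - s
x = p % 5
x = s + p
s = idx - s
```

x = 3//2 = 1
idx = 3-1 = 2
x = 7-3 = 4
s = 3//2 = 1
x = 3-4 = -1
idx = (-1)%4 = 3
x = (-1)*3 = -3
x = (-3)-1 = -4
x = 3%5 = 3
x = 1+3 = 4
s = 3-1 = 2

3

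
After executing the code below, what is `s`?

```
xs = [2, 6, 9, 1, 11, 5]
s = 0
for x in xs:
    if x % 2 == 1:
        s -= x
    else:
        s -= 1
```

x=2: not odd, s = 0-1 = -1
x=6: not odd, s = (-1)-1 = -2
x=9: odd, s = (-2)-9 = -11
x=1: odd, s = (-11)-1 = -12
x=11: odd, s = (-12)-11 = -23
x=5: odd, s = (-23)-5 = -28

-28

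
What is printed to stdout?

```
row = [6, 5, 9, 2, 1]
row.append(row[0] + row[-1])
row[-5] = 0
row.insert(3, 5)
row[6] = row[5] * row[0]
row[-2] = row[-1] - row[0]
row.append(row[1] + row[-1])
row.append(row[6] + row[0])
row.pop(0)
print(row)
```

append row[0]+row[-1] = 6+1 = 7 → [6, 5, 9, 2, 1, 7]
row[-5] = 0 → [6, 0, 9, 2, 1, 7]
insert 5 at 3 → [6, 0, 9, 5, 2, 1, 7]
row[6] = row[5]*row[0] = 1*6 = 6 → [6, 0, 9, 5, 2, 1, 6]
row[-2] = row[-1]-row[0] = 6-6 = 0 → [6, 0, 9, 5, 2, 0, 6]
append row[1]+row[-1] = 0+6 = 6 → [6, 0, 9, 5, 2, 0, 6, 6]
append row[6]+row[0] = 6+6 = 12 → [6, 0, 9, 5, 2, 0, 6, 6, 12]
pop(0) removes 6 → [0, 9, 5, 2, 0, 6, 6, 12]

[0, 9, 5, 2, 0, 6, 6, 12]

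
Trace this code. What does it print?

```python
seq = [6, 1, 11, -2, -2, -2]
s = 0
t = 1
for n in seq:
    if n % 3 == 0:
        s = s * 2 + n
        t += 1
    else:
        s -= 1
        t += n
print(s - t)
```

n=6: %3==0, s = 0*2+6 = 6; t=2
n=1: not %3==0, s = 6-1 = 5; t=3
n=11: not %3==0, s = 5-1 = 4; t=14
n=-2: not %3==0, s = 4-1 = 3; t=12
n=-2: not %3==0, s = 3-1 = 2; t=10
n=-2: not %3==0, s = 2-1 = 1; t=8
s-t = 1-8 = -7

-7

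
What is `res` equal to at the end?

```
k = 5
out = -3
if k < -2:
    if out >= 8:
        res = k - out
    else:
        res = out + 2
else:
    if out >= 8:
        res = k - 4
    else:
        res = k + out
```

2

k=5, out=-3
k < -2 is False; out >= 8 is False
→ res = k + out = 2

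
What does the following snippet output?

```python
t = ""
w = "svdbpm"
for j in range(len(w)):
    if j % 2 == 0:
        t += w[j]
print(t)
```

sdp

j=0: add 's' → 's'
j=1: skip
j=2: add 'd' → 'sd'
j=3: skip
j=4: add 'p' → 'sdp'
j=5: skip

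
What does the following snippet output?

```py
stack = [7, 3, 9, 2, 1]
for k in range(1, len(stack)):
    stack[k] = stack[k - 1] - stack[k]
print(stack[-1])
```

-8

k=1: stack[1] = 7-3 = 4 → [7, 4, 9, 2, 1]
k=2: stack[2] = 4-9 = -5 → [7, 4, -5, 2, 1]
k=3: stack[3] = (-5)-2 = -7 → [7, 4, -5, -7, 1]
k=4: stack[4] = (-7)-1 = -8 → [7, 4, -5, -7, -8]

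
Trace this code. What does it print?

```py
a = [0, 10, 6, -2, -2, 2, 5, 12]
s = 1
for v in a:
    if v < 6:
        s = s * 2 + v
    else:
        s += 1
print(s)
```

50

v=0: <6, s = 1*2+0 = 2
v=10: not <6, s = 2+1 = 3
v=6: not <6, s = 3+1 = 4
v=-2: <6, s = 4*2+(-2) = 6
v=-2: <6, s = 6*2+(-2) = 10
v=2: <6, s = 10*2+2 = 22
v=5: <6, s = 22*2+5 = 49
v=12: not <6, s = 49+1 = 50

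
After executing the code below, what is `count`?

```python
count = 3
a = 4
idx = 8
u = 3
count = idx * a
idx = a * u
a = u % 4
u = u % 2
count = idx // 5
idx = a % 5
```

count = 8*4 = 32
idx = 4*3 = 12
a = 3%4 = 3
u = 3%2 = 1
count = 12//5 = 2
idx = 3%5 = 3

2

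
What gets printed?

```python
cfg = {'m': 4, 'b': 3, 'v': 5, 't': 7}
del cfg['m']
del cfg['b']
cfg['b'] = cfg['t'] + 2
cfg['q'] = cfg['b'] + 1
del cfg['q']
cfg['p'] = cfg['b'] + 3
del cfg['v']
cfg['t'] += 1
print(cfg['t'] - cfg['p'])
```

-4

del 'm' → {'b': 3, 'v': 5, 't': 7}
del 'b' → {'v': 5, 't': 7}
cfg['b'] = cfg['t']+2 = 9 → {'v': 5, 't': 7, 'b': 9}
cfg['q'] = cfg['b']+1 = 10 → {'v': 5, 't': 7, 'b': 9, 'q': 10}
del 'q' → {'v': 5, 't': 7, 'b': 9}
cfg['p'] = cfg['b']+3 = 12 → {'v': 5, 't': 7, 'b': 9, 'p': 12}
del 'v' → {'t': 7, 'b': 9, 'p': 12}
cfg['t'] = 7+1 = 8 → {'t': 8, 'b': 9, 'p': 12}
cfg['t']-cfg['p'] = 8-12 = -4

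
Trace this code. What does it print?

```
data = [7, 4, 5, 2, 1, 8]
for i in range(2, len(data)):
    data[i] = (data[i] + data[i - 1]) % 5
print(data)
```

[7, 4, 4, 1, 2, 0]

i=2: data[2] = (5+4)%5 = 4 → [7, 4, 4, 2, 1, 8]
i=3: data[3] = (2+4)%5 = 1 → [7, 4, 4, 1, 1, 8]
i=4: data[4] = (1+1)%5 = 2 → [7, 4, 4, 1, 2, 8]
i=5: data[5] = (8+2)%5 = 0 → [7, 4, 4, 1, 2, 0]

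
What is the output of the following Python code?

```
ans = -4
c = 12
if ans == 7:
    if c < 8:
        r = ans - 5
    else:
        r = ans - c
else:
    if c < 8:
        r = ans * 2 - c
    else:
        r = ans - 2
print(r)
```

ans=-4, c=12
ans == 7 is False; c < 8 is False
→ r = ans - 2 = -6

-6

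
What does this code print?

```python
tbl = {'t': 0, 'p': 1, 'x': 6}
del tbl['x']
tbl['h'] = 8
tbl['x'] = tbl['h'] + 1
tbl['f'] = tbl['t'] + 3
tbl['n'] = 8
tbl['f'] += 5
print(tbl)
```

{'t': 0, 'p': 1, 'h': 8, 'x': 9, 'f': 8, 'n': 8}

del 'x' → {'t': 0, 'p': 1}
tbl['h'] = 8 → {'t': 0, 'p': 1, 'h': 8}
tbl['x'] = tbl['h']+1 = 9 → {'t': 0, 'p': 1, 'h': 8, 'x': 9}
tbl['f'] = tbl['t']+3 = 3 → {'t': 0, 'p': 1, 'h': 8, 'x': 9, 'f': 3}
tbl['n'] = 8 → {'t': 0, 'p': 1, 'h': 8, 'x': 9, 'f': 3, 'n': 8}
tbl['f'] = 3+5 = 8 → {'t': 0, 'p': 1, 'h': 8, 'x': 9, 'f': 8, 'n': 8}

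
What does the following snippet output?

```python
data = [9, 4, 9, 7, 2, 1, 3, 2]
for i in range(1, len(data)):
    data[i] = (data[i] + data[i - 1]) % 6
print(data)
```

i=1: data[1] = (4+9)%6 = 1 → [9, 1, 9, 7, 2, 1, 3, 2]
i=2: data[2] = (9+1)%6 = 4 → [9, 1, 4, 7, 2, 1, 3, 2]
i=3: data[3] = (7+4)%6 = 5 → [9, 1, 4, 5, 2, 1, 3, 2]
i=4: data[4] = (2+5)%6 = 1 → [9, 1, 4, 5, 1, 1, 3, 2]
i=5: data[5] = (1+1)%6 = 2 → [9, 1, 4, 5, 1, 2, 3, 2]
i=6: data[6] = (3+2)%6 = 5 → [9, 1, 4, 5, 1, 2, 5, 2]
i=7: data[7] = (2+5)%6 = 1 → [9, 1, 4, 5, 1, 2, 5, 1]

[9, 1, 4, 5, 1, 2, 5, 1]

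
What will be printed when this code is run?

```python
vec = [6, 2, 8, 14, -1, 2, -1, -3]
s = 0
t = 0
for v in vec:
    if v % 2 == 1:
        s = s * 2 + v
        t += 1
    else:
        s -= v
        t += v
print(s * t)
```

v=6: not odd, s = 0-6 = -6; t=6
v=2: not odd, s = (-6)-2 = -8; t=8
v=8: not odd, s = (-8)-8 = -16; t=16
v=14: not odd, s = (-16)-14 = -30; t=30
v=-1: odd, s = (-30)*2+(-1) = -61; t=31
v=2: not odd, s = (-61)-2 = -63; t=33
v=-1: odd, s = (-63)*2+(-1) = -127; t=34
v=-3: odd, s = (-127)*2+(-3) = -257; t=35
s*t = (-257)*35 = -8995

-8995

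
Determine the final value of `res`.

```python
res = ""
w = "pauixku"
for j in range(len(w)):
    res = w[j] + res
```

j=0: prepend 'p' → 'p'
j=1: prepend 'a' → 'ap'
j=2: prepend 'u' → 'uap'
j=3: prepend 'i' → 'iuap'
j=4: prepend 'x' → 'xiuap'
j=5: prepend 'k' → 'kxiuap'
j=6: prepend 'u' → 'ukxiuap'

'ukxiuap'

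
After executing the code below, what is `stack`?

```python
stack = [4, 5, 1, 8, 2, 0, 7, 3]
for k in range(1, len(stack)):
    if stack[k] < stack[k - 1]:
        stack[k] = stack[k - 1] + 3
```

k=1: 5>=4, unchanged → [4, 5, 1, 8, 2, 0, 7, 3]
k=2: 1<5, stack[2] = 5+3 = 8 → [4, 5, 8, 8, 2, 0, 7, 3]
k=3: 8>=8, unchanged → [4, 5, 8, 8, 2, 0, 7, 3]
k=4: 2<8, stack[4] = 8+3 = 11 → [4, 5, 8, 8, 11, 0, 7, 3]
k=5: 0<11, stack[5] = 11+3 = 14 → [4, 5, 8, 8, 11, 14, 7, 3]
k=6: 7<14, stack[6] = 14+3 = 17 → [4, 5, 8, 8, 11, 14, 17, 3]
k=7: 3<17, stack[7] = 17+3 = 20 → [4, 5, 8, 8, 11, 14, 17, 20]

[4, 5, 8, 8, 11, 14, 17, 20]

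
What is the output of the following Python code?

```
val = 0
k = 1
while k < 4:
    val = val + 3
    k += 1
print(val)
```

k=1: val = 0+3 = 3
k=2: val = 3+3 = 6
k=3: val = 6+3 = 9

9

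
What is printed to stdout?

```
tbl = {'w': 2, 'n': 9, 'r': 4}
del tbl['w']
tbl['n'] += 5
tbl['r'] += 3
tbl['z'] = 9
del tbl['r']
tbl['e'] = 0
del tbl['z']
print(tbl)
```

del 'w' → {'n': 9, 'r': 4}
tbl['n'] = 9+5 = 14 → {'n': 14, 'r': 4}
tbl['r'] = 4+3 = 7 → {'n': 14, 'r': 7}
tbl['z'] = 9 → {'n': 14, 'r': 7, 'z': 9}
del 'r' → {'n': 14, 'z': 9}
tbl['e'] = 0 → {'n': 14, 'z': 9, 'e': 0}
del 'z' → {'n': 14, 'e': 0}

{'n': 14, 'e': 0}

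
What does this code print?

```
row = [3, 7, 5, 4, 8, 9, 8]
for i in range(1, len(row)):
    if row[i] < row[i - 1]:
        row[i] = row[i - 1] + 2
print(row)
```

[3, 7, 9, 11, 13, 15, 17]

i=1: 7>=3, unchanged → [3, 7, 5, 4, 8, 9, 8]
i=2: 5<7, row[2] = 7+2 = 9 → [3, 7, 9, 4, 8, 9, 8]
i=3: 4<9, row[3] = 9+2 = 11 → [3, 7, 9, 11, 8, 9, 8]
i=4: 8<11, row[4] = 11+2 = 13 → [3, 7, 9, 11, 13, 9, 8]
i=5: 9<13, row[5] = 13+2 = 15 → [3, 7, 9, 11, 13, 15, 8]
i=6: 8<15, row[6] = 15+2 = 17 → [3, 7, 9, 11, 13, 15, 17]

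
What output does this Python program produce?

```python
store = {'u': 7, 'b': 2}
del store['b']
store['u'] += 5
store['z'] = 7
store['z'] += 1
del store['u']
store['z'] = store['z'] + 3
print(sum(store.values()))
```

11

del 'b' → {'u': 7}
store['u'] = 7+5 = 12 → {'u': 12}
store['z'] = 7 → {'u': 12, 'z': 7}
store['z'] = 7+1 = 8 → {'u': 12, 'z': 8}
del 'u' → {'z': 8}
store['z'] = store['z']+3 = 11 → {'z': 11}
sum of values = 11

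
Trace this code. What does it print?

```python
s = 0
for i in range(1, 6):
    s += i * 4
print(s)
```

60

i=1: s = 0+1*4 = 4
i=2: s = 4+2*4 = 12
i=3: s = 12+3*4 = 24
i=4: s = 24+4*4 = 40
i=5: s = 40+5*4 = 60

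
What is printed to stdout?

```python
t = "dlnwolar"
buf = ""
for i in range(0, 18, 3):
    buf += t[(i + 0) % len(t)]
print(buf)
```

dwalor

i=0: add t[0]='d' → 'd'
i=3: add t[3]='w' → 'dw'
i=6: add t[6]='a' → 'dwa'
i=9: add t[1]='l' → 'dwal'
i=12: add t[4]='o' → 'dwalo'
i=15: add t[7]='r' → 'dwalor'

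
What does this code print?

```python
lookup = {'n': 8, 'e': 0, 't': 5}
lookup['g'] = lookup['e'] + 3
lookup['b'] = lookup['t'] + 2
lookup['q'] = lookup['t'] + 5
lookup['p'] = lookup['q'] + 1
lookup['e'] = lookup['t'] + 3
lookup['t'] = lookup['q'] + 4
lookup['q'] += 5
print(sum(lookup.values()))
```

lookup['g'] = lookup['e']+3 = 3 → {'n': 8, 'e': 0, 't': 5, 'g': 3}
lookup['b'] = lookup['t']+2 = 7 → {'n': 8, 'e': 0, 't': 5, 'g': 3, 'b': 7}
lookup['q'] = lookup['t']+5 = 10 → {'n': 8, 'e': 0, 't': 5, 'g': 3, 'b': 7, 'q': 10}
lookup['p'] = lookup['q']+1 = 11 → {'n': 8, 'e': 0, 't': 5, 'g': 3, 'b': 7, 'q': 10, 'p': 11}
lookup['e'] = lookup['t']+3 = 8 → {'n': 8, 'e': 8, 't': 5, 'g': 3, 'b': 7, 'q': 10, 'p': 11}
lookup['t'] = lookup['q']+4 = 14 → {'n': 8, 'e': 8, 't': 14, 'g': 3, 'b': 7, 'q': 10, 'p': 11}
lookup['q'] = 10+5 = 15 → {'n': 8, 'e': 8, 't': 14, 'g': 3, 'b': 7, 'q': 15, 'p': 11}
sum of values = 66

66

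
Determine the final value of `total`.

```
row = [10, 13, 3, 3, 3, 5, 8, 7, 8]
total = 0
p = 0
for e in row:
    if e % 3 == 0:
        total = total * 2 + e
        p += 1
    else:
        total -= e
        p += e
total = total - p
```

-245

e=10: not %3==0, total = 0-10 = -10; p=10
e=13: not %3==0, total = (-10)-13 = -23; p=23
e=3: %3==0, total = (-23)*2+3 = -43; p=24
e=3: %3==0, total = (-43)*2+3 = -83; p=25
e=3: %3==0, total = (-83)*2+3 = -163; p=26
e=5: not %3==0, total = (-163)-5 = -168; p=31
e=8: not %3==0, total = (-168)-8 = -176; p=39
e=7: not %3==0, total = (-176)-7 = -183; p=46
e=8: not %3==0, total = (-183)-8 = -191; p=54
total-p = (-191)-54 = -245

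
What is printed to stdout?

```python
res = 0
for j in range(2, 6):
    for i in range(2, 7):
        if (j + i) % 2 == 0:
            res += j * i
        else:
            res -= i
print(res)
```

96

j=2,i=2: even sum, res = 0+4 = 4
j=2,i=3: odd sum, res = 4-3 = 1
j=2,i=4: even sum, res = 1+8 = 9
j=2,i=5: odd sum, res = 9-5 = 4
j=2,i=6: even sum, res = 4+12 = 16
j=3,i=2: odd sum, res = 16-2 = 14
j=3,i=3: even sum, res = 14+9 = 23
j=3,i=4: odd sum, res = 23-4 = 19
j=3,i=5: even sum, res = 19+15 = 34
j=3,i=6: odd sum, res = 34-6 = 28
j=4,i=2: even sum, res = 28+8 = 36
j=4,i=3: odd sum, res = 36-3 = 33
j=4,i=4: even sum, res = 33+16 = 49
j=4,i=5: odd sum, res = 49-5 = 44
j=4,i=6: even sum, res = 44+24 = 68
j=5,i=2: odd sum, res = 68-2 = 66
j=5,i=3: even sum, res = 66+15 = 81
j=5,i=4: odd sum, res = 81-4 = 77
j=5,i=5: even sum, res = 77+25 = 102
j=5,i=6: odd sum, res = 102-6 = 96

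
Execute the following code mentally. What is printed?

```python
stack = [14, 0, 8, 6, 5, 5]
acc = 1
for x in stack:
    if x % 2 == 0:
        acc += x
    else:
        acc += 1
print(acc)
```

31

x=14: even, acc = 1+14 = 15
x=0: even, acc = 15+0 = 15
x=8: even, acc = 15+8 = 23
x=6: even, acc = 23+6 = 29
x=5: not even, acc = 29+1 = 30
x=5: not even, acc = 30+1 = 31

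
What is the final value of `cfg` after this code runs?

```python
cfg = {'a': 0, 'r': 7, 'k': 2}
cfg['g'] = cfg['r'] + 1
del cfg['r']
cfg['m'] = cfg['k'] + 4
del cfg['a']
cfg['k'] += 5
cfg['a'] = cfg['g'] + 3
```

{'k': 7, 'g': 8, 'm': 6, 'a': 11}

cfg['g'] = cfg['r']+1 = 8 → {'a': 0, 'r': 7, 'k': 2, 'g': 8}
del 'r' → {'a': 0, 'k': 2, 'g': 8}
cfg['m'] = cfg['k']+4 = 6 → {'a': 0, 'k': 2, 'g': 8, 'm': 6}
del 'a' → {'k': 2, 'g': 8, 'm': 6}
cfg['k'] = 2+5 = 7 → {'k': 7, 'g': 8, 'm': 6}
cfg['a'] = cfg['g']+3 = 11 → {'k': 7, 'g': 8, 'm': 6, 'a': 11}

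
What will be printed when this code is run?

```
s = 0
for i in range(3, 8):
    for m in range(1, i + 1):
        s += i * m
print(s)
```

i=3,m=1: s = 0+3 = 3
i=3,m=2: s = 3+6 = 9
i=3,m=3: s = 9+9 = 18
i=4,m=1: s = 18+4 = 22
i=4,m=2: s = 22+8 = 30
i=4,m=3: s = 30+12 = 42
i=4,m=4: s = 42+16 = 58
i=5,m=1: s = 58+5 = 63
i=5,m=2: s = 63+10 = 73
i=5,m=3: s = 73+15 = 88
i=5,m=4: s = 88+20 = 108
i=5,m=5: s = 108+25 = 133
i=6,m=1: s = 133+6 = 139
i=6,m=2: s = 139+12 = 151
i=6,m=3: s = 151+18 = 169
i=6,m=4: s = 169+24 = 193
i=6,m=5: s = 193+30 = 223
i=6,m=6: s = 223+36 = 259
i=7,m=1: s = 259+7 = 266
i=7,m=2: s = 266+14 = 280
i=7,m=3: s = 280+21 = 301
i=7,m=4: s = 301+28 = 329
i=7,m=5: s = 329+35 = 364
i=7,m=6: s = 364+42 = 406
i=7,m=7: s = 406+49 = 455

455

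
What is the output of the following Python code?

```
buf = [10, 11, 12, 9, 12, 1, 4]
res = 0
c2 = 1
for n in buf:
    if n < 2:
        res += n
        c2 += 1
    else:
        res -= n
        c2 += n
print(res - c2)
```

n=10: not <2, res = 0-10 = -10; c2=11
n=11: not <2, res = (-10)-11 = -21; c2=22
n=12: not <2, res = (-21)-12 = -33; c2=34
n=9: not <2, res = (-33)-9 = -42; c2=43
n=12: not <2, res = (-42)-12 = -54; c2=55
n=1: <2, res = (-54)+1 = -53; c2=56
n=4: not <2, res = (-53)-4 = -57; c2=60
res-c2 = (-57)-60 = -117

-117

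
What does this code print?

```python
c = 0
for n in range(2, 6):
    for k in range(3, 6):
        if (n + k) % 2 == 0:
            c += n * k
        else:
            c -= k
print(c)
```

64

n=2,k=3: odd sum, c = 0-3 = -3
n=2,k=4: even sum, c = (-3)+8 = 5
n=2,k=5: odd sum, c = 5-5 = 0
n=3,k=3: even sum, c = 0+9 = 9
n=3,k=4: odd sum, c = 9-4 = 5
n=3,k=5: even sum, c = 5+15 = 20
n=4,k=3: odd sum, c = 20-3 = 17
n=4,k=4: even sum, c = 17+16 = 33
n=4,k=5: odd sum, c = 33-5 = 28
n=5,k=3: even sum, c = 28+15 = 43
n=5,k=4: odd sum, c = 43-4 = 39
n=5,k=5: even sum, c = 39+25 = 64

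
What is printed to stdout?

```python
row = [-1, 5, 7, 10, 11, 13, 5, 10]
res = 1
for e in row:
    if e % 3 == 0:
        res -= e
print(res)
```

1

e=-1: not %3==0
e=5: not %3==0
e=7: not %3==0
e=10: not %3==0
e=11: not %3==0
e=13: not %3==0
e=5: not %3==0
e=10: not %3==0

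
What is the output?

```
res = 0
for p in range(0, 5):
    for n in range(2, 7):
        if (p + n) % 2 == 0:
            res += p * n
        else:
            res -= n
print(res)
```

p=0,n=2: even sum, res = 0+0 = 0
p=0,n=3: odd sum, res = 0-3 = -3
p=0,n=4: even sum, res = (-3)+0 = -3
p=0,n=5: odd sum, res = (-3)-5 = -8
p=0,n=6: even sum, res = (-8)+0 = -8
p=1,n=2: odd sum, res = (-8)-2 = -10
p=1,n=3: even sum, res = (-10)+3 = -7
p=1,n=4: odd sum, res = (-7)-4 = -11
p=1,n=5: even sum, res = (-11)+5 = -6
p=1,n=6: odd sum, res = (-6)-6 = -12
p=2,n=2: even sum, res = (-12)+4 = -8
p=2,n=3: odd sum, res = (-8)-3 = -11
p=2,n=4: even sum, res = (-11)+8 = -3
p=2,n=5: odd sum, res = (-3)-5 = -8
p=2,n=6: even sum, res = (-8)+12 = 4
p=3,n=2: odd sum, res = 4-2 = 2
p=3,n=3: even sum, res = 2+9 = 11
p=3,n=4: odd sum, res = 11-4 = 7
p=3,n=5: even sum, res = 7+15 = 22
p=3,n=6: odd sum, res = 22-6 = 16
p=4,n=2: even sum, res = 16+8 = 24
p=4,n=3: odd sum, res = 24-3 = 21
p=4,n=4: even sum, res = 21+16 = 37
p=4,n=5: odd sum, res = 37-5 = 32
p=4,n=6: even sum, res = 32+24 = 56

56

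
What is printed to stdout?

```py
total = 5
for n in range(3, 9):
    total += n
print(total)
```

38

n=3: total = 5+3 = 8
n=4: total = 8+4 = 12
n=5: total = 12+5 = 17
n=6: total = 17+6 = 23
n=7: total = 23+7 = 30
n=8: total = 30+8 = 38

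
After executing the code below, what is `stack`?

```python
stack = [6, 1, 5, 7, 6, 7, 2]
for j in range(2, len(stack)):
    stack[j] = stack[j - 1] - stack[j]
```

j=2: stack[2] = 1-5 = -4 → [6, 1, -4, 7, 6, 7, 2]
j=3: stack[3] = (-4)-7 = -11 → [6, 1, -4, -11, 6, 7, 2]
j=4: stack[4] = (-11)-6 = -17 → [6, 1, -4, -11, -17, 7, 2]
j=5: stack[5] = (-17)-7 = -24 → [6, 1, -4, -11, -17, -24, 2]
j=6: stack[6] = (-24)-2 = -26 → [6, 1, -4, -11, -17, -24, -26]

[6, 1, -4, -11, -17, -24, -26]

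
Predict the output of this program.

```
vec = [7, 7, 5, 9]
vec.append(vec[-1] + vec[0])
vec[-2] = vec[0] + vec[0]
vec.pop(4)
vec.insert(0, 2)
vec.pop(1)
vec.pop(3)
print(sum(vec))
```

append vec[-1]+vec[0] = 9+7 = 16 → [7, 7, 5, 9, 16]
vec[-2] = vec[0]+vec[0] = 7+7 = 14 → [7, 7, 5, 14, 16]
pop(4) removes 16 → [7, 7, 5, 14]
insert 2 at 0 → [2, 7, 7, 5, 14]
pop(1) removes 7 → [2, 7, 5, 14]
pop(3) removes 14 → [2, 7, 5]
sum = 14

14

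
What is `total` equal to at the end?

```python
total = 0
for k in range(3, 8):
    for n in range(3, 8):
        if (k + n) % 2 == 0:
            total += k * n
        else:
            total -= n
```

k=3,n=3: even sum, total = 0+9 = 9
k=3,n=4: odd sum, total = 9-4 = 5
k=3,n=5: even sum, total = 5+15 = 20
k=3,n=6: odd sum, total = 20-6 = 14
k=3,n=7: even sum, total = 14+21 = 35
k=4,n=3: odd sum, total = 35-3 = 32
k=4,n=4: even sum, total = 32+16 = 48
k=4,n=5: odd sum, total = 48-5 = 43
k=4,n=6: even sum, total = 43+24 = 67
k=4,n=7: odd sum, total = 67-7 = 60
k=5,n=3: even sum, total = 60+15 = 75
k=5,n=4: odd sum, total = 75-4 = 71
k=5,n=5: even sum, total = 71+25 = 96
k=5,n=6: odd sum, total = 96-6 = 90
k=5,n=7: even sum, total = 90+35 = 125
k=6,n=3: odd sum, total = 125-3 = 122
k=6,n=4: even sum, total = 122+24 = 146
k=6,n=5: odd sum, total = 146-5 = 141
k=6,n=6: even sum, total = 141+36 = 177
k=6,n=7: odd sum, total = 177-7 = 170
k=7,n=3: even sum, total = 170+21 = 191
k=7,n=4: odd sum, total = 191-4 = 187
k=7,n=5: even sum, total = 187+35 = 222
k=7,n=6: odd sum, total = 222-6 = 216
k=7,n=7: even sum, total = 216+49 = 265

265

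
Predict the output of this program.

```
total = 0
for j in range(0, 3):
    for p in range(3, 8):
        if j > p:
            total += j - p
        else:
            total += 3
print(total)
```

45

j=0,p=3: not 0>3, total = 0+3 = 3
j=0,p=4: not 0>4, total = 3+3 = 6
j=0,p=5: not 0>5, total = 6+3 = 9
j=0,p=6: not 0>6, total = 9+3 = 12
j=0,p=7: not 0>7, total = 12+3 = 15
j=1,p=3: not 1>3, total = 15+3 = 18
j=1,p=4: not 1>4, total = 18+3 = 21
j=1,p=5: not 1>5, total = 21+3 = 24
j=1,p=6: not 1>6, total = 24+3 = 27
j=1,p=7: not 1>7, total = 27+3 = 30
j=2,p=3: not 2>3, total = 30+3 = 33
j=2,p=4: not 2>4, total = 33+3 = 36
j=2,p=5: not 2>5, total = 36+3 = 39
j=2,p=6: not 2>6, total = 39+3 = 42
j=2,p=7: not 2>7, total = 42+3 = 45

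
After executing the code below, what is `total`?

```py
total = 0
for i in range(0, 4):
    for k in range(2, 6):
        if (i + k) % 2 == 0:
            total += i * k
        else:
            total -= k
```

i=0,k=2: even sum, total = 0+0 = 0
i=0,k=3: odd sum, total = 0-3 = -3
i=0,k=4: even sum, total = (-3)+0 = -3
i=0,k=5: odd sum, total = (-3)-5 = -8
i=1,k=2: odd sum, total = (-8)-2 = -10
i=1,k=3: even sum, total = (-10)+3 = -7
i=1,k=4: odd sum, total = (-7)-4 = -11
i=1,k=5: even sum, total = (-11)+5 = -6
i=2,k=2: even sum, total = (-6)+4 = -2
i=2,k=3: odd sum, total = (-2)-3 = -5
i=2,k=4: even sum, total = (-5)+8 = 3
i=2,k=5: odd sum, total = 3-5 = -2
i=3,k=2: odd sum, total = (-2)-2 = -4
i=3,k=3: even sum, total = (-4)+9 = 5
i=3,k=4: odd sum, total = 5-4 = 1
i=3,k=5: even sum, total = 1+15 = 16

16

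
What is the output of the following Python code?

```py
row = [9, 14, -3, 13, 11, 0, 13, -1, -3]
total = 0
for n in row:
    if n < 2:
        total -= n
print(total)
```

7

n=9: not <2
n=14: not <2
n=-3: <2, total = 0-(-3) = 3
n=13: not <2
n=11: not <2
n=0: <2, total = 3-0 = 3
n=13: not <2
n=-1: <2, total = 3-(-1) = 4
n=-3: <2, total = 4-(-3) = 7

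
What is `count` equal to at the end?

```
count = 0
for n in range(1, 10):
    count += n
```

45

n=1: count = 0+1 = 1
n=2: count = 1+2 = 3
n=3: count = 3+3 = 6
n=4: count = 6+4 = 10
n=5: count = 10+5 = 15
n=6: count = 15+6 = 21
n=7: count = 21+7 = 28
n=8: count = 28+8 = 36
n=9: count = 36+9 = 45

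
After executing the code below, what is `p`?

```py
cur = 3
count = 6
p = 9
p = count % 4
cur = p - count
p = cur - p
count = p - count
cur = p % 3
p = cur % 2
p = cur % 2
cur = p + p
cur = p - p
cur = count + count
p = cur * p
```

0

p = 6%4 = 2
cur = 2-6 = -4
p = (-4)-2 = -6
count = (-6)-6 = -12
cur = (-6)%3 = 0
p = 0%2 = 0
p = 0%2 = 0
cur = 0+0 = 0
cur = 0-0 = 0
cur = (-12)+(-12) = -24
p = (-24)*0 = 0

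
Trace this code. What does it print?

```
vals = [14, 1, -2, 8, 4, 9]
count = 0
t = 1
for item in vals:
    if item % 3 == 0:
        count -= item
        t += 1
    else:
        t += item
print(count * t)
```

-243

item=14: not %3==0; t=15
item=1: not %3==0; t=16
item=-2: not %3==0; t=14
item=8: not %3==0; t=22
item=4: not %3==0; t=26
item=9: %3==0, count = 0-9 = -9; t=27
count*t = (-9)*27 = -243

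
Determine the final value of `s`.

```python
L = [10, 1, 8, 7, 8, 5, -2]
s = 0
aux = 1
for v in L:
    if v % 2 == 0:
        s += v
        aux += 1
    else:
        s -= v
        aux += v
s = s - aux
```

v=10: even, s = 0+10 = 10; aux=2
v=1: not even, s = 10-1 = 9; aux=3
v=8: even, s = 9+8 = 17; aux=4
v=7: not even, s = 17-7 = 10; aux=11
v=8: even, s = 10+8 = 18; aux=12
v=5: not even, s = 18-5 = 13; aux=17
v=-2: even, s = 13+(-2) = 11; aux=18
s-aux = 11-18 = -7

-7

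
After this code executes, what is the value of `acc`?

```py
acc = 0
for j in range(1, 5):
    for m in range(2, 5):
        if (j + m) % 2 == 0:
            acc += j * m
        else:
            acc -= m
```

j=1,m=2: odd sum, acc = 0-2 = -2
j=1,m=3: even sum, acc = (-2)+3 = 1
j=1,m=4: odd sum, acc = 1-4 = -3
j=2,m=2: even sum, acc = (-3)+4 = 1
j=2,m=3: odd sum, acc = 1-3 = -2
j=2,m=4: even sum, acc = (-2)+8 = 6
j=3,m=2: odd sum, acc = 6-2 = 4
j=3,m=3: even sum, acc = 4+9 = 13
j=3,m=4: odd sum, acc = 13-4 = 9
j=4,m=2: even sum, acc = 9+8 = 17
j=4,m=3: odd sum, acc = 17-3 = 14
j=4,m=4: even sum, acc = 14+16 = 30

30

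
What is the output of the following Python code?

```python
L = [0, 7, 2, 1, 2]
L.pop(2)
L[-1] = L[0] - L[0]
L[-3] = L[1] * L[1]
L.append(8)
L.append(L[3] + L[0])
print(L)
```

pop(2) removes 2 → [0, 7, 1, 2]
L[-1] = L[0]-L[0] = 0-0 = 0 → [0, 7, 1, 0]
L[-3] = L[1]*L[1] = 7*7 = 49 → [0, 49, 1, 0]
append 8 → [0, 49, 1, 0, 8]
append L[3]+L[0] = 0+0 = 0 → [0, 49, 1, 0, 8, 0]

[0, 49, 1, 0, 8, 0]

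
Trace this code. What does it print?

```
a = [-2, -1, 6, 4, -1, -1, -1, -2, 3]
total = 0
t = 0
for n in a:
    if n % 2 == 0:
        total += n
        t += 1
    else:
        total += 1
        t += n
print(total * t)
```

33

n=-2: even, total = 0+(-2) = -2; t=1
n=-1: not even, total = (-2)+1 = -1; t=0
n=6: even, total = (-1)+6 = 5; t=1
n=4: even, total = 5+4 = 9; t=2
n=-1: not even, total = 9+1 = 10; t=1
n=-1: not even, total = 10+1 = 11; t=0
n=-1: not even, total = 11+1 = 12; t=-1
n=-2: even, total = 12+(-2) = 10; t=0
n=3: not even, total = 10+1 = 11; t=3
total*t = 11*3 = 33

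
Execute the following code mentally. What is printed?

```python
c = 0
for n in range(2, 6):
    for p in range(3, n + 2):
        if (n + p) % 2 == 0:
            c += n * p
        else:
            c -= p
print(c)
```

n=2,p=3: odd sum, c = 0-3 = -3
n=3,p=3: even sum, c = (-3)+9 = 6
n=3,p=4: odd sum, c = 6-4 = 2
n=4,p=3: odd sum, c = 2-3 = -1
n=4,p=4: even sum, c = (-1)+16 = 15
n=4,p=5: odd sum, c = 15-5 = 10
n=5,p=3: even sum, c = 10+15 = 25
n=5,p=4: odd sum, c = 25-4 = 21
n=5,p=5: even sum, c = 21+25 = 46
n=5,p=6: odd sum, c = 46-6 = 40

40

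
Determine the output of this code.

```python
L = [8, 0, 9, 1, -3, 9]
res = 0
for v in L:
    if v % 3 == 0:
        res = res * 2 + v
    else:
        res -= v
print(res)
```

-93

v=8: not %3==0, res = 0-8 = -8
v=0: %3==0, res = (-8)*2+0 = -16
v=9: %3==0, res = (-16)*2+9 = -23
v=1: not %3==0, res = (-23)-1 = -24
v=-3: %3==0, res = (-24)*2+(-3) = -51
v=9: %3==0, res = (-51)*2+9 = -93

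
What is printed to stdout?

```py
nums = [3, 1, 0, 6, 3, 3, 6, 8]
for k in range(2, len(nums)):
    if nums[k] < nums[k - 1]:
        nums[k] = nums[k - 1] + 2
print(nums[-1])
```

k=2: 0<1, nums[2] = 1+2 = 3 → [3, 1, 3, 6, 3, 3, 6, 8]
k=3: 6>=3, unchanged → [3, 1, 3, 6, 3, 3, 6, 8]
k=4: 3<6, nums[4] = 6+2 = 8 → [3, 1, 3, 6, 8, 3, 6, 8]
k=5: 3<8, nums[5] = 8+2 = 10 → [3, 1, 3, 6, 8, 10, 6, 8]
k=6: 6<10, nums[6] = 10+2 = 12 → [3, 1, 3, 6, 8, 10, 12, 8]
k=7: 8<12, nums[7] = 12+2 = 14 → [3, 1, 3, 6, 8, 10, 12, 14]

14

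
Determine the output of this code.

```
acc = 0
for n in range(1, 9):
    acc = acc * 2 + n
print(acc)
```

502

n=1: acc = 0*2+1 = 1
n=2: acc = 1*2+2 = 4
n=3: acc = 4*2+3 = 11
n=4: acc = 11*2+4 = 26
n=5: acc = 26*2+5 = 57
n=6: acc = 57*2+6 = 120
n=7: acc = 120*2+7 = 247
n=8: acc = 247*2+8 = 502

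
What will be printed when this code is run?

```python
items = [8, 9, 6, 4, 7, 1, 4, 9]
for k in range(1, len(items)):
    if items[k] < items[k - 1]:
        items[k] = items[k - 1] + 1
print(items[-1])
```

k=1: 9>=8, unchanged → [8, 9, 6, 4, 7, 1, 4, 9]
k=2: 6<9, items[2] = 9+1 = 10 → [8, 9, 10, 4, 7, 1, 4, 9]
k=3: 4<10, items[3] = 10+1 = 11 → [8, 9, 10, 11, 7, 1, 4, 9]
k=4: 7<11, items[4] = 11+1 = 12 → [8, 9, 10, 11, 12, 1, 4, 9]
k=5: 1<12, items[5] = 12+1 = 13 → [8, 9, 10, 11, 12, 13, 4, 9]
k=6: 4<13, items[6] = 13+1 = 14 → [8, 9, 10, 11, 12, 13, 14, 9]
k=7: 9<14, items[7] = 14+1 = 15 → [8, 9, 10, 11, 12, 13, 14, 15]

15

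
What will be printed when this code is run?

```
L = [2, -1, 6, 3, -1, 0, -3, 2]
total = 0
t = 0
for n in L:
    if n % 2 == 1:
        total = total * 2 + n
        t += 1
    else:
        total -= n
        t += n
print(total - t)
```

n=2: not odd, total = 0-2 = -2; t=2
n=-1: odd, total = (-2)*2+(-1) = -5; t=3
n=6: not odd, total = (-5)-6 = -11; t=9
n=3: odd, total = (-11)*2+3 = -19; t=10
n=-1: odd, total = (-19)*2+(-1) = -39; t=11
n=0: not odd, total = (-39)-0 = -39; t=11
n=-3: odd, total = (-39)*2+(-3) = -81; t=12
n=2: not odd, total = (-81)-2 = -83; t=14
total-t = (-83)-14 = -97

-97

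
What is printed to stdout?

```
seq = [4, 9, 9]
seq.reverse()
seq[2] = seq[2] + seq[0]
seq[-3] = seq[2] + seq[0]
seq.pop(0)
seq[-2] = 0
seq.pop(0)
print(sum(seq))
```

13

reverse → [9, 9, 4]
seq[2] = seq[2]+seq[0] = 4+9 = 13 → [9, 9, 13]
seq[-3] = seq[2]+seq[0] = 13+9 = 22 → [22, 9, 13]
pop(0) removes 22 → [9, 13]
seq[-2] = 0 → [0, 13]
pop(0) removes 0 → [13]
sum = 13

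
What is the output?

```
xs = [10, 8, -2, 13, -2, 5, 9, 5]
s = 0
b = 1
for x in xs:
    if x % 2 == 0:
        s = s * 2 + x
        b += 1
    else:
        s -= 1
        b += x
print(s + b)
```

x=10: even, s = 0*2+10 = 10; b=2
x=8: even, s = 10*2+8 = 28; b=3
x=-2: even, s = 28*2+(-2) = 54; b=4
x=13: not even, s = 54-1 = 53; b=17
x=-2: even, s = 53*2+(-2) = 104; b=18
x=5: not even, s = 104-1 = 103; b=23
x=9: not even, s = 103-1 = 102; b=32
x=5: not even, s = 102-1 = 101; b=37
s+b = 101+37 = 138

138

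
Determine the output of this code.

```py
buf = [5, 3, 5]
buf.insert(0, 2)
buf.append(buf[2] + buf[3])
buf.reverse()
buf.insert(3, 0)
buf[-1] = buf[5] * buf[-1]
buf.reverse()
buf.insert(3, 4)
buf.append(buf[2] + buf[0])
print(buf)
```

[4, 5, 0, 4, 3, 5, 8, 4]

insert 2 at 0 → [2, 5, 3, 5]
append buf[2]+buf[3] = 3+5 = 8 → [2, 5, 3, 5, 8]
reverse → [8, 5, 3, 5, 2]
insert 0 at 3 → [8, 5, 3, 0, 5, 2]
buf[-1] = buf[5]*buf[-1] = 2*2 = 4 → [8, 5, 3, 0, 5, 4]
reverse → [4, 5, 0, 3, 5, 8]
insert 4 at 3 → [4, 5, 0, 4, 3, 5, 8]
append buf[2]+buf[0] = 0+4 = 4 → [4, 5, 0, 4, 3, 5, 8, 4]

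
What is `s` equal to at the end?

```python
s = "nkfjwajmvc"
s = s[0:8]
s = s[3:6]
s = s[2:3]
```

slice [0:8] → 'nkfjwajm'
slice [3:6] → 'jwa'
slice [2:3] → 'a'

'a'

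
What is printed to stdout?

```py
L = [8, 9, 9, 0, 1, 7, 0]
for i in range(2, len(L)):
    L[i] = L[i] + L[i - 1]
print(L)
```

[8, 9, 18, 18, 19, 26, 26]

i=2: L[2] = 9+9 = 18 → [8, 9, 18, 0, 1, 7, 0]
i=3: L[3] = 0+18 = 18 → [8, 9, 18, 18, 1, 7, 0]
i=4: L[4] = 1+18 = 19 → [8, 9, 18, 18, 19, 7, 0]
i=5: L[5] = 7+19 = 26 → [8, 9, 18, 18, 19, 26, 0]
i=6: L[6] = 0+26 = 26 → [8, 9, 18, 18, 19, 26, 26]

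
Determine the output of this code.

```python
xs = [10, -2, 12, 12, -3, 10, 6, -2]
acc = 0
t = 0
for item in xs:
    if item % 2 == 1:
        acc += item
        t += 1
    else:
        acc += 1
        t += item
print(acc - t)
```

-43

item=10: not odd, acc = 0+1 = 1; t=10
item=-2: not odd, acc = 1+1 = 2; t=8
item=12: not odd, acc = 2+1 = 3; t=20
item=12: not odd, acc = 3+1 = 4; t=32
item=-3: odd, acc = 4+(-3) = 1; t=33
item=10: not odd, acc = 1+1 = 2; t=43
item=6: not odd, acc = 2+1 = 3; t=49
item=-2: not odd, acc = 3+1 = 4; t=47
acc-t = 4-47 = -43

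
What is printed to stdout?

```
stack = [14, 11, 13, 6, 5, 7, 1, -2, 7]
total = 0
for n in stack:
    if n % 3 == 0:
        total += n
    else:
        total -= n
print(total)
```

-50

n=14: not %3==0, total = 0-14 = -14
n=11: not %3==0, total = (-14)-11 = -25
n=13: not %3==0, total = (-25)-13 = -38
n=6: %3==0, total = (-38)+6 = -32
n=5: not %3==0, total = (-32)-5 = -37
n=7: not %3==0, total = (-37)-7 = -44
n=1: not %3==0, total = (-44)-1 = -45
n=-2: not %3==0, total = (-45)-(-2) = -43
n=7: not %3==0, total = (-43)-7 = -50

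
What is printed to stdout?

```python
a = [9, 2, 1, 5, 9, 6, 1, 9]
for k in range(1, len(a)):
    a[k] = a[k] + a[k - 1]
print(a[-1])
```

k=1: a[1] = 2+9 = 11 → [9, 11, 1, 5, 9, 6, 1, 9]
k=2: a[2] = 1+11 = 12 → [9, 11, 12, 5, 9, 6, 1, 9]
k=3: a[3] = 5+12 = 17 → [9, 11, 12, 17, 9, 6, 1, 9]
k=4: a[4] = 9+17 = 26 → [9, 11, 12, 17, 26, 6, 1, 9]
k=5: a[5] = 6+26 = 32 → [9, 11, 12, 17, 26, 32, 1, 9]
k=6: a[6] = 1+32 = 33 → [9, 11, 12, 17, 26, 32, 33, 9]
k=7: a[7] = 9+33 = 42 → [9, 11, 12, 17, 26, 32, 33, 42]

42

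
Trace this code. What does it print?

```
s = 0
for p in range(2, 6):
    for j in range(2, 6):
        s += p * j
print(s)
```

p=2,j=2: s = 0+4 = 4
p=2,j=3: s = 4+6 = 10
p=2,j=4: s = 10+8 = 18
p=2,j=5: s = 18+10 = 28
p=3,j=2: s = 28+6 = 34
p=3,j=3: s = 34+9 = 43
p=3,j=4: s = 43+12 = 55
p=3,j=5: s = 55+15 = 70
p=4,j=2: s = 70+8 = 78
p=4,j=3: s = 78+12 = 90
p=4,j=4: s = 90+16 = 106
p=4,j=5: s = 106+20 = 126
p=5,j=2: s = 126+10 = 136
p=5,j=3: s = 136+15 = 151
p=5,j=4: s = 151+20 = 171
p=5,j=5: s = 171+25 = 196

196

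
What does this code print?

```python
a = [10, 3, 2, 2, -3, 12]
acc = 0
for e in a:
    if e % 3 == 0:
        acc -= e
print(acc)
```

e=10: not %3==0
e=3: %3==0, acc = 0-3 = -3
e=2: not %3==0
e=2: not %3==0
e=-3: %3==0, acc = (-3)-(-3) = 0
e=12: %3==0, acc = 0-12 = -12

-12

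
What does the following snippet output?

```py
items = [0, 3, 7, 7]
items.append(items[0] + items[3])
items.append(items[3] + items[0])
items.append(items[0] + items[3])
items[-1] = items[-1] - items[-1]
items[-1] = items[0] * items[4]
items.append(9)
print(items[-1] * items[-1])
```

append items[0]+items[3] = 0+7 = 7 → [0, 3, 7, 7, 7]
append items[3]+items[0] = 7+0 = 7 → [0, 3, 7, 7, 7, 7]
append items[0]+items[3] = 0+7 = 7 → [0, 3, 7, 7, 7, 7, 7]
items[-1] = items[-1]-items[-1] = 7-7 = 0 → [0, 3, 7, 7, 7, 7, 0]
items[-1] = items[0]*items[4] = 0*7 = 0 → [0, 3, 7, 7, 7, 7, 0]
append 9 → [0, 3, 7, 7, 7, 7, 0, 9]
items[-1]*items[-1] = 9*9 = 81

81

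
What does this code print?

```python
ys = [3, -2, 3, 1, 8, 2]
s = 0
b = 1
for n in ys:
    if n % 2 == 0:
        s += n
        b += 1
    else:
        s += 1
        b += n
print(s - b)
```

0

n=3: not even, s = 0+1 = 1; b=4
n=-2: even, s = 1+(-2) = -1; b=5
n=3: not even, s = (-1)+1 = 0; b=8
n=1: not even, s = 0+1 = 1; b=9
n=8: even, s = 1+8 = 9; b=10
n=2: even, s = 9+2 = 11; b=11
s-b = 11-11 = 0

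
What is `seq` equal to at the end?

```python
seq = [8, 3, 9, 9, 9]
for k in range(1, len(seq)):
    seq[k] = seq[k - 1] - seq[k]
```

k=1: seq[1] = 8-3 = 5 → [8, 5, 9, 9, 9]
k=2: seq[2] = 5-9 = -4 → [8, 5, -4, 9, 9]
k=3: seq[3] = (-4)-9 = -13 → [8, 5, -4, -13, 9]
k=4: seq[4] = (-13)-9 = -22 → [8, 5, -4, -13, -22]

[8, 5, -4, -13, -22]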